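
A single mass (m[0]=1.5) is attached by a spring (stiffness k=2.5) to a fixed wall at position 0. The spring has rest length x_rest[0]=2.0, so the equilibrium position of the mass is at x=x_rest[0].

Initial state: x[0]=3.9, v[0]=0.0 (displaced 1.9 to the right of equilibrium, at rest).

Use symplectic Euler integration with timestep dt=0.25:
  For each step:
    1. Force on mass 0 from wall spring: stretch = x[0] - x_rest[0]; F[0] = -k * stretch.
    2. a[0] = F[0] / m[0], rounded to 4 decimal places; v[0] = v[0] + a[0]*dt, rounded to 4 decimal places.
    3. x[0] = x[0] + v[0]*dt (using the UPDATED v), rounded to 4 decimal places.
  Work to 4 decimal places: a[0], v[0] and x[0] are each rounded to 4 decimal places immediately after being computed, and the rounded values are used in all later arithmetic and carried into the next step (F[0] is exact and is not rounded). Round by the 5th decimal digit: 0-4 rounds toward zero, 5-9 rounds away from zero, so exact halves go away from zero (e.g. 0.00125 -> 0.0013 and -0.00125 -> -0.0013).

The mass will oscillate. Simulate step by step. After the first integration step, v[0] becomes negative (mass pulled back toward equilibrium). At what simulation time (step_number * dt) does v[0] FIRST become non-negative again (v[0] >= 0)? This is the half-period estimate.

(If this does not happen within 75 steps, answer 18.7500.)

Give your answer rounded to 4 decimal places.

Answer: 2.5000

Derivation:
Step 0: x=[3.9000] v=[0.0000]
Step 1: x=[3.7021] v=[-0.7917]
Step 2: x=[3.3269] v=[-1.5009]
Step 3: x=[2.8135] v=[-2.0538]
Step 4: x=[2.2153] v=[-2.3928]
Step 5: x=[1.5947] v=[-2.4825]
Step 6: x=[1.0163] v=[-2.3136]
Step 7: x=[0.5404] v=[-1.9037]
Step 8: x=[0.2165] v=[-1.2955]
Step 9: x=[0.0784] v=[-0.5524]
Step 10: x=[0.1405] v=[0.2483]
First v>=0 after going negative at step 10, time=2.5000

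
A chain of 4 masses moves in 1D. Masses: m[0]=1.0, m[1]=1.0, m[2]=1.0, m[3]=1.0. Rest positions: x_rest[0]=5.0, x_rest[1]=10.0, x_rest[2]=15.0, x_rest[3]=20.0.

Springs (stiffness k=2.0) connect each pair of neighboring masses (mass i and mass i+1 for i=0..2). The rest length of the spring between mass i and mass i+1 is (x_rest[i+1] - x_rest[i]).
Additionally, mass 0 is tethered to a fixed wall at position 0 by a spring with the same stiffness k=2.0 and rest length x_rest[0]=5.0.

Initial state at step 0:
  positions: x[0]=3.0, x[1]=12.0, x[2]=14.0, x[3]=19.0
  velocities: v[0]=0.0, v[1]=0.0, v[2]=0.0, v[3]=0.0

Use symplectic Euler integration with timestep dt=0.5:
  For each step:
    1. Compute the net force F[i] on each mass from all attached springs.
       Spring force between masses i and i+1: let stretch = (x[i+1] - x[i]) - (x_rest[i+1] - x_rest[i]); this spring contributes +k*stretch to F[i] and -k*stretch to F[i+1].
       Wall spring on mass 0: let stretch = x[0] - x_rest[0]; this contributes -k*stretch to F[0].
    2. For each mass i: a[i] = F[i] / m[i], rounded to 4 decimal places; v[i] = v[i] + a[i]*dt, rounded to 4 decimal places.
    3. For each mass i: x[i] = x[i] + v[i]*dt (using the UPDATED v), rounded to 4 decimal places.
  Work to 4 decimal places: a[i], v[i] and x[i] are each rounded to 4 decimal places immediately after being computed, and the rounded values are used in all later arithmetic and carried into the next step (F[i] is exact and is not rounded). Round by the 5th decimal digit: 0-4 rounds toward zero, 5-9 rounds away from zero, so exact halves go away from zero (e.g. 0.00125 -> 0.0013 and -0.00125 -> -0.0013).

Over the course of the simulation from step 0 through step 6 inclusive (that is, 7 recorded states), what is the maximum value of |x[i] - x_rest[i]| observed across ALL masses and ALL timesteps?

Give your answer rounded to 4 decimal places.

Step 0: x=[3.0000 12.0000 14.0000 19.0000] v=[0.0000 0.0000 0.0000 0.0000]
Step 1: x=[6.0000 8.5000 15.5000 19.0000] v=[6.0000 -7.0000 3.0000 0.0000]
Step 2: x=[7.2500 7.2500 15.2500 19.7500] v=[2.5000 -2.5000 -0.5000 1.5000]
Step 3: x=[4.8750 10.0000 13.2500 20.7500] v=[-4.7500 5.5000 -4.0000 2.0000]
Step 4: x=[2.6250 11.8125 13.3750 20.5000] v=[-4.5000 3.6250 0.2500 -0.5000]
Step 5: x=[3.6563 9.8125 16.2813 19.1875] v=[2.0625 -4.0000 5.8125 -2.6250]
Step 6: x=[5.9375 7.9688 17.4063 18.9219] v=[4.5624 -3.6874 2.2499 -0.5312]
Max displacement = 2.7500

Answer: 2.7500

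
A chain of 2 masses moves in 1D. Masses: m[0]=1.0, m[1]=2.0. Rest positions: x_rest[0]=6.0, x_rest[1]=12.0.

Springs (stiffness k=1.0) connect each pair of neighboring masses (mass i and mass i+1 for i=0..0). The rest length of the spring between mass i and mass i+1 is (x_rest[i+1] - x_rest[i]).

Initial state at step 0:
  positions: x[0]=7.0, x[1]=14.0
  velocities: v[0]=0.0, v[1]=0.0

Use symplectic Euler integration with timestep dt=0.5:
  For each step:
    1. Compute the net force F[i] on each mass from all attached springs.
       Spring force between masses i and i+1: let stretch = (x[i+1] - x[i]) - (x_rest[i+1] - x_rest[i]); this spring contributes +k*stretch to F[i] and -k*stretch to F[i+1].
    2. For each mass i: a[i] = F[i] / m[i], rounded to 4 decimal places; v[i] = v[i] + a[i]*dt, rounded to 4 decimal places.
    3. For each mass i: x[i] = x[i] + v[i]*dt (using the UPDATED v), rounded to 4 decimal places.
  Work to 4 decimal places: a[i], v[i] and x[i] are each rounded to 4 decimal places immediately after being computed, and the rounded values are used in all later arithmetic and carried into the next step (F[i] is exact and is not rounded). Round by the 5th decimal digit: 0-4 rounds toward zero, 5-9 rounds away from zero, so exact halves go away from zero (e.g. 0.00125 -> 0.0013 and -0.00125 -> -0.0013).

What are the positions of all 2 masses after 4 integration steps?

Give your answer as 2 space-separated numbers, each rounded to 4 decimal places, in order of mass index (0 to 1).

Step 0: x=[7.0000 14.0000] v=[0.0000 0.0000]
Step 1: x=[7.2500 13.8750] v=[0.5000 -0.2500]
Step 2: x=[7.6563 13.6719] v=[0.8125 -0.4063]
Step 3: x=[8.0665 13.4668] v=[0.8203 -0.4102]
Step 4: x=[8.3268 13.3367] v=[0.5205 -0.2603]

Answer: 8.3268 13.3367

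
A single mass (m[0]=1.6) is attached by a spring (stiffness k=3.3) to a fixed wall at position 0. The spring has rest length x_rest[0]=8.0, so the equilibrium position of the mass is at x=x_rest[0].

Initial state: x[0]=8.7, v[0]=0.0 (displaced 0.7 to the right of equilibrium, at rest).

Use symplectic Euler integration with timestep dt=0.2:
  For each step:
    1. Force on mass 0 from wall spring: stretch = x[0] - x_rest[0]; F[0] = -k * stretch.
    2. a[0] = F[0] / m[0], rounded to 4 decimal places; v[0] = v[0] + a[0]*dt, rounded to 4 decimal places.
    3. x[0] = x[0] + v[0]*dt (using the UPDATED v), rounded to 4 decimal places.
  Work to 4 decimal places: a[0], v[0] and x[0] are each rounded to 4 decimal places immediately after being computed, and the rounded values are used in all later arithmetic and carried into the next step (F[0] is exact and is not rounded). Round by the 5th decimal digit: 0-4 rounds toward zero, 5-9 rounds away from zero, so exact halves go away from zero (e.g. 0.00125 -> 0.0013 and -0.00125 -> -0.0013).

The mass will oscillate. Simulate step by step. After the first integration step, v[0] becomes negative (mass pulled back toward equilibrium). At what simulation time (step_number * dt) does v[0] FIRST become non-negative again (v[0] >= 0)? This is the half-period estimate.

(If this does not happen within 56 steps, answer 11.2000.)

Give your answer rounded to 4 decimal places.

Step 0: x=[8.7000] v=[0.0000]
Step 1: x=[8.6422] v=[-0.2888]
Step 2: x=[8.5315] v=[-0.5537]
Step 3: x=[8.3769] v=[-0.7729]
Step 4: x=[8.1912] v=[-0.9284]
Step 5: x=[7.9897] v=[-1.0073]
Step 6: x=[7.7891] v=[-1.0031]
Step 7: x=[7.6059] v=[-0.9161]
Step 8: x=[7.4552] v=[-0.7535]
Step 9: x=[7.3494] v=[-0.5288]
Step 10: x=[7.2973] v=[-0.2604]
Step 11: x=[7.3032] v=[0.0295]
First v>=0 after going negative at step 11, time=2.2000

Answer: 2.2000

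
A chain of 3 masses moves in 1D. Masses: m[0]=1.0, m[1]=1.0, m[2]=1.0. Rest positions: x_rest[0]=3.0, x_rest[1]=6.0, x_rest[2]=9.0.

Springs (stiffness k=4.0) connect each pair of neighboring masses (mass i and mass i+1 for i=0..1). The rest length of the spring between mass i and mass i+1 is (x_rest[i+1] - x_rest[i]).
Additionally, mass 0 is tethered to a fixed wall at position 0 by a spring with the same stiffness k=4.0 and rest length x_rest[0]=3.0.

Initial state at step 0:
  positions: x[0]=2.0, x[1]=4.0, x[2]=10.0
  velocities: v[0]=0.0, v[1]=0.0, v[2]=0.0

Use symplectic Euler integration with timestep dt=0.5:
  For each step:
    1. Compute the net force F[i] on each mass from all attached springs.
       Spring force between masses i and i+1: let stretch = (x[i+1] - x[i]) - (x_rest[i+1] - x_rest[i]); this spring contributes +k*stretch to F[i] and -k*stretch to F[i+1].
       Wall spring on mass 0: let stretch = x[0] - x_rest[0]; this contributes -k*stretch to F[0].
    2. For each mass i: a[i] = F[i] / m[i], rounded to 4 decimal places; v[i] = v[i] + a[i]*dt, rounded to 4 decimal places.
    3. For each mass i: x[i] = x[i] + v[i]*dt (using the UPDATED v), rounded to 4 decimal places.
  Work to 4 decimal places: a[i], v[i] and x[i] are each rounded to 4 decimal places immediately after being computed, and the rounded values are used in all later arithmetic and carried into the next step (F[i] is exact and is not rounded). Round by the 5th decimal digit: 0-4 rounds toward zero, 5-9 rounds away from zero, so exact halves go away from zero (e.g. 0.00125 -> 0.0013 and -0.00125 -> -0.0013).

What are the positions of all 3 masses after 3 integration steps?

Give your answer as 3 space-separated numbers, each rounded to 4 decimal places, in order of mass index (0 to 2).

Step 0: x=[2.0000 4.0000 10.0000] v=[0.0000 0.0000 0.0000]
Step 1: x=[2.0000 8.0000 7.0000] v=[0.0000 8.0000 -6.0000]
Step 2: x=[6.0000 5.0000 8.0000] v=[8.0000 -6.0000 2.0000]
Step 3: x=[3.0000 6.0000 9.0000] v=[-6.0000 2.0000 2.0000]

Answer: 3.0000 6.0000 9.0000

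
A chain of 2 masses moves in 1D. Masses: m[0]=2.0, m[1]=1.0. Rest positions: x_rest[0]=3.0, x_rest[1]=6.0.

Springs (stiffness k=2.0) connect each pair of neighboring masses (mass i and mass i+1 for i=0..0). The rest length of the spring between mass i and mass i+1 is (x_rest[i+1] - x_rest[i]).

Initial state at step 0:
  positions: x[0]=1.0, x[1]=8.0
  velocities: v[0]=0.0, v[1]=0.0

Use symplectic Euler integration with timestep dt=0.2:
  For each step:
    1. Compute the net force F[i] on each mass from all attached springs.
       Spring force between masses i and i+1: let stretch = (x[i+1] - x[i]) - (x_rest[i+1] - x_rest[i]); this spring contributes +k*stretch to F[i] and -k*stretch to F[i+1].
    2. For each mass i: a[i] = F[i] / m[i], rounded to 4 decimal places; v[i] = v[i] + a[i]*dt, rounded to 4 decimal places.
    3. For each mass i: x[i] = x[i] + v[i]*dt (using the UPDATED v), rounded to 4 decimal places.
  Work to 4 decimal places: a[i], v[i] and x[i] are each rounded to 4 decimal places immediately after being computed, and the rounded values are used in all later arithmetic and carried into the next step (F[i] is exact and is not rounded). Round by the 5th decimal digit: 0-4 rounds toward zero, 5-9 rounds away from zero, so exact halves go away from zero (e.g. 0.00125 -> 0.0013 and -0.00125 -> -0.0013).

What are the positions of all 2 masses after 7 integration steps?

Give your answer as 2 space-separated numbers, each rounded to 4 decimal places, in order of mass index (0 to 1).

Answer: 3.5011 2.9977

Derivation:
Step 0: x=[1.0000 8.0000] v=[0.0000 0.0000]
Step 1: x=[1.1600 7.6800] v=[0.8000 -1.6000]
Step 2: x=[1.4608 7.0784] v=[1.5040 -3.0080]
Step 3: x=[1.8663 6.2674] v=[2.0275 -4.0550]
Step 4: x=[2.3278 5.3443] v=[2.3077 -4.6154]
Step 5: x=[2.7900 4.4199] v=[2.3110 -4.6220]
Step 6: x=[3.1974 3.6051] v=[2.0370 -4.0740]
Step 7: x=[3.5011 2.9977] v=[1.5185 -3.0371]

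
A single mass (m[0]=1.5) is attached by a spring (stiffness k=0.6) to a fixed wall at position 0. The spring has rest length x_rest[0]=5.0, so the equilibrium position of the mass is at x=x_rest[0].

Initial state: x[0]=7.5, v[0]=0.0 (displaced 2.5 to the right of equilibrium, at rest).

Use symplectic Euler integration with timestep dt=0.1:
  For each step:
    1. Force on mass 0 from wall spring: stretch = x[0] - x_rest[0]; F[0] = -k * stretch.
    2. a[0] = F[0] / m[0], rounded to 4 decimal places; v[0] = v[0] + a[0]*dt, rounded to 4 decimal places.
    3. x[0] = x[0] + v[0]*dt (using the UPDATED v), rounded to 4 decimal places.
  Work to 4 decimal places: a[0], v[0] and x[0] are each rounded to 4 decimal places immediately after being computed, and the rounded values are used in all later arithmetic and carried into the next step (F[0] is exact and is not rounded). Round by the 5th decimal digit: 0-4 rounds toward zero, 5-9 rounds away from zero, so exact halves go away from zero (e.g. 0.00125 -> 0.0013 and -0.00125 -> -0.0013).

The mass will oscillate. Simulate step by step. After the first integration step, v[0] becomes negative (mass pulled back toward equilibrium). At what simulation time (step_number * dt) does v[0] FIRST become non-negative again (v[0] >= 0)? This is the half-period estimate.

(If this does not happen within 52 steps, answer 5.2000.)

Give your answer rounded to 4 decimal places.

Step 0: x=[7.5000] v=[0.0000]
Step 1: x=[7.4900] v=[-0.1000]
Step 2: x=[7.4700] v=[-0.1996]
Step 3: x=[7.4402] v=[-0.2984]
Step 4: x=[7.4006] v=[-0.3960]
Step 5: x=[7.3514] v=[-0.4920]
Step 6: x=[7.2928] v=[-0.5861]
Step 7: x=[7.2250] v=[-0.6778]
Step 8: x=[7.1483] v=[-0.7668]
Step 9: x=[7.0630] v=[-0.8527]
Step 10: x=[6.9695] v=[-0.9352]
Step 11: x=[6.8681] v=[-1.0140]
Step 12: x=[6.7592] v=[-1.0887]
Step 13: x=[6.6433] v=[-1.1591]
Step 14: x=[6.5208] v=[-1.2248]
Step 15: x=[6.3922] v=[-1.2856]
Step 16: x=[6.2581] v=[-1.3413]
Step 17: x=[6.1189] v=[-1.3916]
Step 18: x=[5.9753] v=[-1.4364]
Step 19: x=[5.8278] v=[-1.4754]
Step 20: x=[5.6770] v=[-1.5085]
Step 21: x=[5.5234] v=[-1.5356]
Step 22: x=[5.3678] v=[-1.5565]
Step 23: x=[5.2107] v=[-1.5712]
Step 24: x=[5.0527] v=[-1.5796]
Step 25: x=[4.8945] v=[-1.5817]
Step 26: x=[4.7368] v=[-1.5775]
Step 27: x=[4.5801] v=[-1.5670]
Step 28: x=[4.4251] v=[-1.5502]
Step 29: x=[4.2724] v=[-1.5272]
Step 30: x=[4.1226] v=[-1.4981]
Step 31: x=[3.9763] v=[-1.4630]
Step 32: x=[3.8341] v=[-1.4221]
Step 33: x=[3.6966] v=[-1.3755]
Step 34: x=[3.5643] v=[-1.3234]
Step 35: x=[3.4377] v=[-1.2660]
Step 36: x=[3.3174] v=[-1.2035]
Step 37: x=[3.2038] v=[-1.1362]
Step 38: x=[3.0974] v=[-1.0644]
Step 39: x=[2.9986] v=[-0.9883]
Step 40: x=[2.9078] v=[-0.9082]
Step 41: x=[2.8254] v=[-0.8245]
Step 42: x=[2.7517] v=[-0.7375]
Step 43: x=[2.6869] v=[-0.6476]
Step 44: x=[2.6314] v=[-0.5551]
Step 45: x=[2.5854] v=[-0.4604]
Step 46: x=[2.5490] v=[-0.3638]
Step 47: x=[2.5224] v=[-0.2658]
Step 48: x=[2.5057] v=[-0.1667]
Step 49: x=[2.4990] v=[-0.0669]
Step 50: x=[2.5023] v=[0.0331]
First v>=0 after going negative at step 50, time=5.0000

Answer: 5.0000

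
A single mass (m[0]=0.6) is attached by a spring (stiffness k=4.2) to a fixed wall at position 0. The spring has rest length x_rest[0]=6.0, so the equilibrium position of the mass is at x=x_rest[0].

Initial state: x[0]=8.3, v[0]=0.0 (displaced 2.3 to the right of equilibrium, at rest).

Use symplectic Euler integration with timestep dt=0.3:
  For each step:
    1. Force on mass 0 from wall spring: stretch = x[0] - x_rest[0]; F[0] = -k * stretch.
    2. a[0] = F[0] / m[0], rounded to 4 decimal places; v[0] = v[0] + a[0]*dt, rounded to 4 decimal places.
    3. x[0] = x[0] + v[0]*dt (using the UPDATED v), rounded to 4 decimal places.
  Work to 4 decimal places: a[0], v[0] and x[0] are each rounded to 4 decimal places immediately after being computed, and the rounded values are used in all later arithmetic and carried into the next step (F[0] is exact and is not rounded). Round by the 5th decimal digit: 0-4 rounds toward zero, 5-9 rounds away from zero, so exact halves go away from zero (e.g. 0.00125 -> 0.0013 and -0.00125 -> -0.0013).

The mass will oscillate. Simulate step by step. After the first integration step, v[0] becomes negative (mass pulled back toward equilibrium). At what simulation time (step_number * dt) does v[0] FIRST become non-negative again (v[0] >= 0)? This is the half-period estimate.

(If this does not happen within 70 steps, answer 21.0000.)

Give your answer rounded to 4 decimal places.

Step 0: x=[8.3000] v=[0.0000]
Step 1: x=[6.8510] v=[-4.8300]
Step 2: x=[4.8659] v=[-6.6171]
Step 3: x=[3.5953] v=[-4.2355]
Step 4: x=[3.8396] v=[0.8144]
First v>=0 after going negative at step 4, time=1.2000

Answer: 1.2000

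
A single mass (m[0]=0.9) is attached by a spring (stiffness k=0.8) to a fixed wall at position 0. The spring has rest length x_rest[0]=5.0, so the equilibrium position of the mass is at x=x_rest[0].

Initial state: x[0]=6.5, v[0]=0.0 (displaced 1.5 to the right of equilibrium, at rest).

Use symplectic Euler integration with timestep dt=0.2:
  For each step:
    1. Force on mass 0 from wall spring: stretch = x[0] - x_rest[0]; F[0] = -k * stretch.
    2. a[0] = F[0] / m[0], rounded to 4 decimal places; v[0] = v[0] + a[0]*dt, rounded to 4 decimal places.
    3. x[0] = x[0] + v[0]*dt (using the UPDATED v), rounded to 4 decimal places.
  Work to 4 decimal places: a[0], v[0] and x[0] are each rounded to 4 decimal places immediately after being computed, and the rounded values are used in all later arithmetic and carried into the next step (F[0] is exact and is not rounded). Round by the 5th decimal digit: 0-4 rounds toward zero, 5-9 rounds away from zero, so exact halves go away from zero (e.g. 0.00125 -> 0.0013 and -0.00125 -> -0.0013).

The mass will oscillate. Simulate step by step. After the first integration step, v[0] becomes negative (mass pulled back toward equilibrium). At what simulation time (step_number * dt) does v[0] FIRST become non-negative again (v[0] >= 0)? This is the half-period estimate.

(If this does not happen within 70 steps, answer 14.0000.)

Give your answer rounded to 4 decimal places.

Step 0: x=[6.5000] v=[0.0000]
Step 1: x=[6.4467] v=[-0.2667]
Step 2: x=[6.3419] v=[-0.5239]
Step 3: x=[6.1894] v=[-0.7625]
Step 4: x=[5.9946] v=[-0.9739]
Step 5: x=[5.7645] v=[-1.1507]
Step 6: x=[5.5072] v=[-1.2866]
Step 7: x=[5.2318] v=[-1.3768]
Step 8: x=[4.9482] v=[-1.4180]
Step 9: x=[4.6664] v=[-1.4088]
Step 10: x=[4.3965] v=[-1.3495]
Step 11: x=[4.1481] v=[-1.2422]
Step 12: x=[3.9299] v=[-1.0908]
Step 13: x=[3.7498] v=[-0.9006]
Step 14: x=[3.6141] v=[-0.6783]
Step 15: x=[3.5277] v=[-0.4319]
Step 16: x=[3.4937] v=[-0.1702]
Step 17: x=[3.5132] v=[0.0976]
First v>=0 after going negative at step 17, time=3.4000

Answer: 3.4000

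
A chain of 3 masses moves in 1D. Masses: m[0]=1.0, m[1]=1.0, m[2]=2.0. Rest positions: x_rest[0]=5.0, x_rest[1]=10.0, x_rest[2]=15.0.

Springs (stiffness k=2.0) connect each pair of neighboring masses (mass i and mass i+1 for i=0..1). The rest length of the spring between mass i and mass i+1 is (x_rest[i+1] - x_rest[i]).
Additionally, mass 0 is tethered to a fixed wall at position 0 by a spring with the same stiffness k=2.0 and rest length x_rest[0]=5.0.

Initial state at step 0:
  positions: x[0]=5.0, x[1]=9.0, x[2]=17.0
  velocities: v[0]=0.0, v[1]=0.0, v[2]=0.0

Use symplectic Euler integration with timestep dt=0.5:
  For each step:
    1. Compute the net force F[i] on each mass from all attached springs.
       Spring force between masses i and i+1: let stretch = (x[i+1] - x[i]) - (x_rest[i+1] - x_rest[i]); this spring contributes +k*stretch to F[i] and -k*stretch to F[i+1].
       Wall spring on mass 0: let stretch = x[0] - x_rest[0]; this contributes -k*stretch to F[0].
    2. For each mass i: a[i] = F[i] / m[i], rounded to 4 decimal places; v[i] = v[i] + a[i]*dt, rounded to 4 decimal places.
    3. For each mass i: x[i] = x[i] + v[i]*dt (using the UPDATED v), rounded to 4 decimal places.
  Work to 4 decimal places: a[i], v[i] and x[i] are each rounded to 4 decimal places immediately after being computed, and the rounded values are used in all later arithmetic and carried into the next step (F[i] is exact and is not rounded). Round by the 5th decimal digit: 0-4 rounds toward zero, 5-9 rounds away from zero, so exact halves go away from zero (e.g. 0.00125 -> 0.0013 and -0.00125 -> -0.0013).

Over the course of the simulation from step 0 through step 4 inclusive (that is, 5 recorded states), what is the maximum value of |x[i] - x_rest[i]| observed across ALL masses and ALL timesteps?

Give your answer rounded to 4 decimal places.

Step 0: x=[5.0000 9.0000 17.0000] v=[0.0000 0.0000 0.0000]
Step 1: x=[4.5000 11.0000 16.2500] v=[-1.0000 4.0000 -1.5000]
Step 2: x=[5.0000 12.3750 15.4375] v=[1.0000 2.7500 -1.6250]
Step 3: x=[6.6875 11.5938 15.1094] v=[3.3750 -1.5625 -0.6563]
Step 4: x=[7.4844 10.1172 15.1524] v=[1.5938 -2.9532 0.0859]
Max displacement = 2.4844

Answer: 2.4844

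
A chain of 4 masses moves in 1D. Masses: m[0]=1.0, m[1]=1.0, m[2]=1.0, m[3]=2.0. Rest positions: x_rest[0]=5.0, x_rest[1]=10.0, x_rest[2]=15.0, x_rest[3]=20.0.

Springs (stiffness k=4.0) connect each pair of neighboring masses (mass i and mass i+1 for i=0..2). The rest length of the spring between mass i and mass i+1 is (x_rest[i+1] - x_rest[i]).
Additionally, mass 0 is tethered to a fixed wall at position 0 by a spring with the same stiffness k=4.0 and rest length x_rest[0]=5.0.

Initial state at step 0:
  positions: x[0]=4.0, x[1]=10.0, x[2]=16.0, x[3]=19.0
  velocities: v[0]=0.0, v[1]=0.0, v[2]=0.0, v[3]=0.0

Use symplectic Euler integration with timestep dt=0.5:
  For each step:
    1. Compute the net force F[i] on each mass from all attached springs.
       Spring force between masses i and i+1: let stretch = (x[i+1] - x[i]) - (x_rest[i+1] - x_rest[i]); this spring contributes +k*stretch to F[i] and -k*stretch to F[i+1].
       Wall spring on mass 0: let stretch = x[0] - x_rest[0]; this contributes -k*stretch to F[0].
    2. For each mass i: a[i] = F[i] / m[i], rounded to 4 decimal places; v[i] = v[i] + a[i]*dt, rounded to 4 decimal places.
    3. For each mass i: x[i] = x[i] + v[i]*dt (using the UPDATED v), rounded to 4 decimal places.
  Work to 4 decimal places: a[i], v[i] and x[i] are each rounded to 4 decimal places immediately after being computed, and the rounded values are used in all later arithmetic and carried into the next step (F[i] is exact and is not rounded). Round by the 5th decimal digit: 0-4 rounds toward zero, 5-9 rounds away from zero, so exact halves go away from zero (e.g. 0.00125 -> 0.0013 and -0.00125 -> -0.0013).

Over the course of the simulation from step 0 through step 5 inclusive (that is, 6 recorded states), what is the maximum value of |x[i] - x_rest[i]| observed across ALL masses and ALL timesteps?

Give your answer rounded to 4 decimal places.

Step 0: x=[4.0000 10.0000 16.0000 19.0000] v=[0.0000 0.0000 0.0000 0.0000]
Step 1: x=[6.0000 10.0000 13.0000 20.0000] v=[4.0000 0.0000 -6.0000 2.0000]
Step 2: x=[6.0000 9.0000 14.0000 20.0000] v=[0.0000 -2.0000 2.0000 0.0000]
Step 3: x=[3.0000 10.0000 16.0000 19.5000] v=[-6.0000 2.0000 4.0000 -1.0000]
Step 4: x=[4.0000 10.0000 15.5000 19.7500] v=[2.0000 0.0000 -1.0000 0.5000]
Step 5: x=[7.0000 9.5000 13.7500 20.3750] v=[6.0000 -1.0000 -3.5000 1.2500]
Max displacement = 2.0000

Answer: 2.0000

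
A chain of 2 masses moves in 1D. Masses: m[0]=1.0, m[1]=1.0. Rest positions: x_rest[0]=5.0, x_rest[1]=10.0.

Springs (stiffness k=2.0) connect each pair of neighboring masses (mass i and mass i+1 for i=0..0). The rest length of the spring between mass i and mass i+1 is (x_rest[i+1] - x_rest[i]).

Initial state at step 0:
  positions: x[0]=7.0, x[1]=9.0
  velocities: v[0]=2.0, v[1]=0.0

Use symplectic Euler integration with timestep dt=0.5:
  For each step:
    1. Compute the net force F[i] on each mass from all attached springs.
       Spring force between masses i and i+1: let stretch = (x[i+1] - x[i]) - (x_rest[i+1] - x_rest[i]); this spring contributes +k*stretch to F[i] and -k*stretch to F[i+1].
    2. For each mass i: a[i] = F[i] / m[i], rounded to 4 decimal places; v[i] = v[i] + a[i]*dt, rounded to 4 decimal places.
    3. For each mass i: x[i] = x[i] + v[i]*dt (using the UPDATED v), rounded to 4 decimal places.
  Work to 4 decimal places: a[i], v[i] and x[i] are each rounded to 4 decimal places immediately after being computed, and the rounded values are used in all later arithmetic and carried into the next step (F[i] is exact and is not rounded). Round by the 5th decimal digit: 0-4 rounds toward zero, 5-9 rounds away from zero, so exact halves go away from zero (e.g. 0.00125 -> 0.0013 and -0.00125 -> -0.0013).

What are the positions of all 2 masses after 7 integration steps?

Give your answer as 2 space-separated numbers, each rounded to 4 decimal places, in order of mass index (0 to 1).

Answer: 9.5000 13.5000

Derivation:
Step 0: x=[7.0000 9.0000] v=[2.0000 0.0000]
Step 1: x=[6.5000 10.5000] v=[-1.0000 3.0000]
Step 2: x=[5.5000 12.5000] v=[-2.0000 4.0000]
Step 3: x=[5.5000 13.5000] v=[0.0000 2.0000]
Step 4: x=[7.0000 13.0000] v=[3.0000 -1.0000]
Step 5: x=[9.0000 12.0000] v=[4.0000 -2.0000]
Step 6: x=[10.0000 12.0000] v=[2.0000 0.0000]
Step 7: x=[9.5000 13.5000] v=[-1.0000 3.0000]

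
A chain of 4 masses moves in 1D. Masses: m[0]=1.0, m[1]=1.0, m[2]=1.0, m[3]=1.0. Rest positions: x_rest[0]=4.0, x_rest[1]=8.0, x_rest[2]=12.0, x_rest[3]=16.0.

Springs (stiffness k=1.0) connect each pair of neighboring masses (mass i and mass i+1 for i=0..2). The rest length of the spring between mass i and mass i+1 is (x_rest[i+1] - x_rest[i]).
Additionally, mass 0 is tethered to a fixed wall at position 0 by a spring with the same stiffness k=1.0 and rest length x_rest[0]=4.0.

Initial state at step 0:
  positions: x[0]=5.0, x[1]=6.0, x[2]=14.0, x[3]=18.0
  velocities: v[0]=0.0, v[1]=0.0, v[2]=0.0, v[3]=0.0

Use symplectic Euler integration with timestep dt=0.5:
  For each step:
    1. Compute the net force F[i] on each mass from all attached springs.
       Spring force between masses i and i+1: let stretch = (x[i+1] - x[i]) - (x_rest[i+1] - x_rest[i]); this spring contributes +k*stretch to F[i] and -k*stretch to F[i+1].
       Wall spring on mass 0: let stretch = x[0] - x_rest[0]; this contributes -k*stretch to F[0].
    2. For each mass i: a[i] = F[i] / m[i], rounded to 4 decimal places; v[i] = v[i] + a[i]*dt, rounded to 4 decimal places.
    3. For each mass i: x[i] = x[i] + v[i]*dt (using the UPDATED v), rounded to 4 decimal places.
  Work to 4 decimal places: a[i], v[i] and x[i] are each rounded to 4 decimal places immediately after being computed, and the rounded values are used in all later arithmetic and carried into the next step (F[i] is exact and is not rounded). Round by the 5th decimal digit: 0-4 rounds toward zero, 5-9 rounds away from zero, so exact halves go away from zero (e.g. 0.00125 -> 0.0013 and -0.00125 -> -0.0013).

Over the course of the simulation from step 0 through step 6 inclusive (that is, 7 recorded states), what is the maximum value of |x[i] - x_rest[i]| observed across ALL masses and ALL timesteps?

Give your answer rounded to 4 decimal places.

Step 0: x=[5.0000 6.0000 14.0000 18.0000] v=[0.0000 0.0000 0.0000 0.0000]
Step 1: x=[4.0000 7.7500 13.0000 18.0000] v=[-2.0000 3.5000 -2.0000 0.0000]
Step 2: x=[2.9375 9.8750 11.9375 17.7500] v=[-2.1250 4.2500 -2.1250 -0.5000]
Step 3: x=[2.8750 10.7813 11.8125 17.0469] v=[-0.1250 1.8125 -0.2500 -1.4063]
Step 4: x=[4.0704 9.9688 12.7383 16.0352] v=[2.3907 -1.6251 1.8516 -2.0235]
Step 5: x=[5.7228 8.3740 13.7960 15.1992] v=[3.3047 -3.1896 2.1153 -1.6720]
Step 6: x=[6.6073 7.4719 13.8490 15.0124] v=[1.7689 -1.8042 0.1059 -0.3736]
Max displacement = 2.7813

Answer: 2.7813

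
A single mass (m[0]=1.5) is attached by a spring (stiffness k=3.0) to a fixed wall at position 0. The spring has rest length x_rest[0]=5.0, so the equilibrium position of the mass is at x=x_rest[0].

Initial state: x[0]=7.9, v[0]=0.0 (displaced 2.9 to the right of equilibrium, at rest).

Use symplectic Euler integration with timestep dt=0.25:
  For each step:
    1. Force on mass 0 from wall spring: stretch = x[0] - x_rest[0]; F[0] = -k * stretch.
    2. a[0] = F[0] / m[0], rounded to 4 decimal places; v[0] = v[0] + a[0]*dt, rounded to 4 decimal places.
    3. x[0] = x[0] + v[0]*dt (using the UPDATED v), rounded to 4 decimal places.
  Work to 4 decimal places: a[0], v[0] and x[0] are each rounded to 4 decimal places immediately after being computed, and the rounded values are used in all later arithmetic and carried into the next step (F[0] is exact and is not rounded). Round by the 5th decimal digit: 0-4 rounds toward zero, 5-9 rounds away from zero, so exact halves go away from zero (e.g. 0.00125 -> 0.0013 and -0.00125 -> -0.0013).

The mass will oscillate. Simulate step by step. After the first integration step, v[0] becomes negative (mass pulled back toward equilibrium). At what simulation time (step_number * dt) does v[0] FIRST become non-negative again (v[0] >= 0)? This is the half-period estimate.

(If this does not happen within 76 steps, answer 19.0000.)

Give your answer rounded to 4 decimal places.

Answer: 2.2500

Derivation:
Step 0: x=[7.9000] v=[0.0000]
Step 1: x=[7.5375] v=[-1.4500]
Step 2: x=[6.8578] v=[-2.7188]
Step 3: x=[5.9459] v=[-3.6477]
Step 4: x=[4.9157] v=[-4.1207]
Step 5: x=[3.8961] v=[-4.0786]
Step 6: x=[3.0144] v=[-3.5267]
Step 7: x=[2.3809] v=[-2.5339]
Step 8: x=[2.0748] v=[-1.2244]
Step 9: x=[2.1344] v=[0.2382]
First v>=0 after going negative at step 9, time=2.2500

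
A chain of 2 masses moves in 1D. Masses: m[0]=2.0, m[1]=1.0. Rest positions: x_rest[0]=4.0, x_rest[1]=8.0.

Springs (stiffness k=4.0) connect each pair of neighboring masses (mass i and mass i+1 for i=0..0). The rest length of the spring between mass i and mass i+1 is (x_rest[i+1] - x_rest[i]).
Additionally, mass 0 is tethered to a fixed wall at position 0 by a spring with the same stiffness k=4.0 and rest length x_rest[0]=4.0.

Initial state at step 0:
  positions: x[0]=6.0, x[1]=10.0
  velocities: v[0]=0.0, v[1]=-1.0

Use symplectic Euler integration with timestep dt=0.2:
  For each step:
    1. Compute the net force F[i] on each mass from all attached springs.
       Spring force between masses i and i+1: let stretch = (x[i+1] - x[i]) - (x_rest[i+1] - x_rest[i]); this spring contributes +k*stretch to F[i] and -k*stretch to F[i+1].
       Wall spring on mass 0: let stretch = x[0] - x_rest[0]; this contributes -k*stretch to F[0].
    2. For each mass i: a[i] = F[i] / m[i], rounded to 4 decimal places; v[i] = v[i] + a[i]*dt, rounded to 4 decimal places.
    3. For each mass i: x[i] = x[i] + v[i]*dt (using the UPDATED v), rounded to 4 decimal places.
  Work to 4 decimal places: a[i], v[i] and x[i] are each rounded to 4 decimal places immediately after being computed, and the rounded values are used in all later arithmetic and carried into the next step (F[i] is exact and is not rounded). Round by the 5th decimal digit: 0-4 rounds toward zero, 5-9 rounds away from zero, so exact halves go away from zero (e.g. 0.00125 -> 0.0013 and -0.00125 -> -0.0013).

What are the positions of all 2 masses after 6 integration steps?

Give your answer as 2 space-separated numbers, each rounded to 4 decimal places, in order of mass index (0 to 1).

Answer: 3.6638 8.3579

Derivation:
Step 0: x=[6.0000 10.0000] v=[0.0000 -1.0000]
Step 1: x=[5.8400 9.8000] v=[-0.8000 -1.0000]
Step 2: x=[5.5296 9.6064] v=[-1.5520 -0.9680]
Step 3: x=[5.1030 9.4005] v=[-2.1331 -1.0294]
Step 4: x=[4.6119 9.1470] v=[-2.4553 -1.2674]
Step 5: x=[4.1147 8.8079] v=[-2.4860 -1.6955]
Step 6: x=[3.6638 8.3579] v=[-2.2546 -2.2501]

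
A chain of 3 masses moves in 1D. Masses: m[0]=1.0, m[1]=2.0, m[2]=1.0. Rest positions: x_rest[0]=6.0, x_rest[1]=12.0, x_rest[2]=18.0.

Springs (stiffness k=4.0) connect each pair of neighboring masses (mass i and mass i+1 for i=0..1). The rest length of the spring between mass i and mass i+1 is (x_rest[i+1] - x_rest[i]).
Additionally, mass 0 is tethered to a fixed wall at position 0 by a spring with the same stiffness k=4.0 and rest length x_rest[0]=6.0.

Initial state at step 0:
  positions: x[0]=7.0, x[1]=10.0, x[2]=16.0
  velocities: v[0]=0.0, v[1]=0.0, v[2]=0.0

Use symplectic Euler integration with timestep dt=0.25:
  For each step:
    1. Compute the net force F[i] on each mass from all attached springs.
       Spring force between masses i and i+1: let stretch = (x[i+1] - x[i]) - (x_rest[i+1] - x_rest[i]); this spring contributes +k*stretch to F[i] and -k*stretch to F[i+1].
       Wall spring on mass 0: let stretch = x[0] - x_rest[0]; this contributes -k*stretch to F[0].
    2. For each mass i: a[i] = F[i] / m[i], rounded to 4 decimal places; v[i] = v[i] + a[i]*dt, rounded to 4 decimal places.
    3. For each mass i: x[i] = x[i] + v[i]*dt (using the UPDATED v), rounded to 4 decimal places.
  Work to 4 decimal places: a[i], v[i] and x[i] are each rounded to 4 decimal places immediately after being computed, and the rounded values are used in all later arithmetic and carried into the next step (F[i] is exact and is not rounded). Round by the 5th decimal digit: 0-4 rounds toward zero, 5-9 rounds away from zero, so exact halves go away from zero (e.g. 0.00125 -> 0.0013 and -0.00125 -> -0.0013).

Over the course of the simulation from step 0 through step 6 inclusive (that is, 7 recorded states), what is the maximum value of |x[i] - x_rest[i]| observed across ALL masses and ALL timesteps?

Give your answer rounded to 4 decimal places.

Step 0: x=[7.0000 10.0000 16.0000] v=[0.0000 0.0000 0.0000]
Step 1: x=[6.0000 10.3750 16.0000] v=[-4.0000 1.5000 0.0000]
Step 2: x=[4.5938 10.9063 16.0938] v=[-5.6250 2.1250 0.3750]
Step 3: x=[3.6172 11.2969 16.3907] v=[-3.9063 1.5625 1.1875]
Step 4: x=[3.6563 11.3643 16.9141] v=[0.1562 0.2696 2.0937]
Step 5: x=[4.7083 11.1619 17.5501] v=[4.2079 -0.8095 2.5439]
Step 6: x=[6.1966 10.9514 18.0890] v=[5.9532 -0.8422 2.1557]
Max displacement = 2.3828

Answer: 2.3828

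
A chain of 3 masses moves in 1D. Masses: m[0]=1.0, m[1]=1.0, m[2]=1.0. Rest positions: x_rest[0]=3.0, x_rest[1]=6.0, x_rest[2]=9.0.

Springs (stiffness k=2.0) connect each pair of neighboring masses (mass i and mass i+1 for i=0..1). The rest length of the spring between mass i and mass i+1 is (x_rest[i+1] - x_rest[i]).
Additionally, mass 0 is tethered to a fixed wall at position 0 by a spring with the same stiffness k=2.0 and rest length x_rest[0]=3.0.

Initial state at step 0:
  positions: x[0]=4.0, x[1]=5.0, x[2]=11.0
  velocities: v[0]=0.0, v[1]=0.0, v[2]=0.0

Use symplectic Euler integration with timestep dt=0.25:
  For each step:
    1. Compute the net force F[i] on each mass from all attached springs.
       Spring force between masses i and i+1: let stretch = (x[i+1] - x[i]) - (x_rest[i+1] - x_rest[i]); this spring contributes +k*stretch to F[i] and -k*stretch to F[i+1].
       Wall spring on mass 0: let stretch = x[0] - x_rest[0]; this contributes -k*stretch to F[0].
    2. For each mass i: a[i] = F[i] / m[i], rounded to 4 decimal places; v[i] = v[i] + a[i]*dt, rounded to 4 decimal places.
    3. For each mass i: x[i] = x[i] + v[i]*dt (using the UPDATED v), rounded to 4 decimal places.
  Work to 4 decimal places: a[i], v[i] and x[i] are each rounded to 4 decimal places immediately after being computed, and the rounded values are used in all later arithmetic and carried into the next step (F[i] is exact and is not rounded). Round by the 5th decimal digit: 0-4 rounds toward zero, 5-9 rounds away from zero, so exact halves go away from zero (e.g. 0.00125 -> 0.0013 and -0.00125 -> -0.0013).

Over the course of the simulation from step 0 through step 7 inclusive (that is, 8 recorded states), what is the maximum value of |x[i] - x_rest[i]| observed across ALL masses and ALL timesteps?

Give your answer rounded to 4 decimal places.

Answer: 2.1573

Derivation:
Step 0: x=[4.0000 5.0000 11.0000] v=[0.0000 0.0000 0.0000]
Step 1: x=[3.6250 5.6250 10.6250] v=[-1.5000 2.5000 -1.5000]
Step 2: x=[3.0469 6.6250 10.0000] v=[-2.3125 4.0000 -2.5000]
Step 3: x=[2.5352 7.5996 9.3281] v=[-2.0469 3.8985 -2.6875]
Step 4: x=[2.3396 8.1573 8.8152] v=[-0.7823 2.2306 -2.0518]
Step 5: x=[2.5788 8.0700 8.5950] v=[0.9568 -0.3493 -0.8808]
Step 6: x=[3.1821 7.3619 8.6842] v=[2.4130 -2.8324 0.3567]
Step 7: x=[3.9101 6.2966 8.9831] v=[2.9119 -4.2612 1.1956]
Max displacement = 2.1573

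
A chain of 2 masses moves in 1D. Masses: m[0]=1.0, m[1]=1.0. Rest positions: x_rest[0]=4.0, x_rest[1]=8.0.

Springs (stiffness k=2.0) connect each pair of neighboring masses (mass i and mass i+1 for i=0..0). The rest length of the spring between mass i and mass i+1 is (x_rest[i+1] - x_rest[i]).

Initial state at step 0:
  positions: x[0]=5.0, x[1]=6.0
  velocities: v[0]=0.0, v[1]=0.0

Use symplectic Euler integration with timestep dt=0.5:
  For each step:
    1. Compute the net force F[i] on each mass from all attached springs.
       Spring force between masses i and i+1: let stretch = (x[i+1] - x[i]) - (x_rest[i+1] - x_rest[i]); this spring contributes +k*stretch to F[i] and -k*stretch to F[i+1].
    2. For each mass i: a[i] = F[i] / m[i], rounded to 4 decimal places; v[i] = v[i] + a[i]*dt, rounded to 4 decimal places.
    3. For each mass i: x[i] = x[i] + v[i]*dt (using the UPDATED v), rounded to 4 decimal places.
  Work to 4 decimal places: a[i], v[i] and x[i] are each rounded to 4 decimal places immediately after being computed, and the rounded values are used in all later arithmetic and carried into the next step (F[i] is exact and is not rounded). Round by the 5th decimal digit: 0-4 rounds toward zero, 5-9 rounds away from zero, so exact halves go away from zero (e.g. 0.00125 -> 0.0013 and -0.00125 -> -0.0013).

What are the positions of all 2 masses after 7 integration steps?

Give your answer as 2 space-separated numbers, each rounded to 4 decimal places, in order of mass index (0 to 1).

Step 0: x=[5.0000 6.0000] v=[0.0000 0.0000]
Step 1: x=[3.5000 7.5000] v=[-3.0000 3.0000]
Step 2: x=[2.0000 9.0000] v=[-3.0000 3.0000]
Step 3: x=[2.0000 9.0000] v=[0.0000 0.0000]
Step 4: x=[3.5000 7.5000] v=[3.0000 -3.0000]
Step 5: x=[5.0000 6.0000] v=[3.0000 -3.0000]
Step 6: x=[5.0000 6.0000] v=[0.0000 0.0000]
Step 7: x=[3.5000 7.5000] v=[-3.0000 3.0000]

Answer: 3.5000 7.5000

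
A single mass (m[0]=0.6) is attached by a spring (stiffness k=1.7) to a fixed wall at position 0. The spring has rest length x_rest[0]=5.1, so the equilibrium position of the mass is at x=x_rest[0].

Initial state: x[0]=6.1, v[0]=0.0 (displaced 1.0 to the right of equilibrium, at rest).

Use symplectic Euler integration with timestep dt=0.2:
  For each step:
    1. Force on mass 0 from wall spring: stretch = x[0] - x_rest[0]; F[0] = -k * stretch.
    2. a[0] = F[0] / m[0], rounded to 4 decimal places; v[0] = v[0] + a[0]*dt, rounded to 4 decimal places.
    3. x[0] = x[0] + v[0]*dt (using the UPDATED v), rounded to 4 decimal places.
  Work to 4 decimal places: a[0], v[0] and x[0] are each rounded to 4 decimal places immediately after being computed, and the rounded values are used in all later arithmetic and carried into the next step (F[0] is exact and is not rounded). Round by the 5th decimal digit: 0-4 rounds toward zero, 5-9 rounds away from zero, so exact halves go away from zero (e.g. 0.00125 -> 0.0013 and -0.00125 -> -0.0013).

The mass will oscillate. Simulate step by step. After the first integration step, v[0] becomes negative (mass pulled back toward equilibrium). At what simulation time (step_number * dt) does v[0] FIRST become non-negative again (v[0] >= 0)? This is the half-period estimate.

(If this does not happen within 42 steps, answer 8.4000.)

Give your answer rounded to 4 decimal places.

Answer: 2.0000

Derivation:
Step 0: x=[6.1000] v=[0.0000]
Step 1: x=[5.9867] v=[-0.5667]
Step 2: x=[5.7729] v=[-1.0692]
Step 3: x=[5.4828] v=[-1.4505]
Step 4: x=[5.1493] v=[-1.6674]
Step 5: x=[4.8102] v=[-1.6953]
Step 6: x=[4.5040] v=[-1.5311]
Step 7: x=[4.2653] v=[-1.1934]
Step 8: x=[4.1212] v=[-0.7204]
Step 9: x=[4.0881] v=[-0.1657]
Step 10: x=[4.1696] v=[0.4077]
First v>=0 after going negative at step 10, time=2.0000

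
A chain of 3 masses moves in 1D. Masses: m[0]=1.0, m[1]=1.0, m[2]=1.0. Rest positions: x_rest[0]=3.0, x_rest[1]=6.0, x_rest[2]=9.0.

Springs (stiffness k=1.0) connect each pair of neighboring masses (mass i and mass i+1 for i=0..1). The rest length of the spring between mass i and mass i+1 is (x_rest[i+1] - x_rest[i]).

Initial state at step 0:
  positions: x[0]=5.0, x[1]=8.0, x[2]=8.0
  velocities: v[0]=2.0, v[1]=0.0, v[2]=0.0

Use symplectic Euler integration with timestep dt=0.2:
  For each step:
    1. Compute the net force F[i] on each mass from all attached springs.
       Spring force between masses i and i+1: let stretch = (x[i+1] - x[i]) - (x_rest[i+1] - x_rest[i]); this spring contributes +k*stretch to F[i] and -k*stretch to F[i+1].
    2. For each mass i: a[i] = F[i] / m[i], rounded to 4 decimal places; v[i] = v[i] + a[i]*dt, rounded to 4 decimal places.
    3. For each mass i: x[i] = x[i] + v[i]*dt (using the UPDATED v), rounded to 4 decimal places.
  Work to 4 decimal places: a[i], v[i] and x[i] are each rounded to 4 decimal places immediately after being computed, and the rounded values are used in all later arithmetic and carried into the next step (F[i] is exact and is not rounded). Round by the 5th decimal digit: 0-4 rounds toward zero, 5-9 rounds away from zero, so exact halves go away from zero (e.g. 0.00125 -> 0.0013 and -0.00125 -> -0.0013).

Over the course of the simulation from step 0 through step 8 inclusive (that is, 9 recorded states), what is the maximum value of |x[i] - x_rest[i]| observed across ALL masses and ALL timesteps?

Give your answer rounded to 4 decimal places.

Step 0: x=[5.0000 8.0000 8.0000] v=[2.0000 0.0000 0.0000]
Step 1: x=[5.4000 7.8800 8.1200] v=[2.0000 -0.6000 0.6000]
Step 2: x=[5.7792 7.6704 8.3504] v=[1.8960 -1.0480 1.1520]
Step 3: x=[6.1140 7.4124 8.6736] v=[1.6742 -1.2902 1.6160]
Step 4: x=[6.3808 7.1529 9.0664] v=[1.3339 -1.2976 1.9638]
Step 5: x=[6.5585 6.9390 9.5026] v=[0.8883 -1.0693 2.1811]
Step 6: x=[6.6314 6.8125 9.9563] v=[0.3644 -0.6327 2.2684]
Step 7: x=[6.5915 6.8045 10.4042] v=[-0.1994 -0.0402 2.2396]
Step 8: x=[6.4401 6.9319 10.8281] v=[-0.7568 0.6371 2.1197]
Max displacement = 3.6314

Answer: 3.6314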